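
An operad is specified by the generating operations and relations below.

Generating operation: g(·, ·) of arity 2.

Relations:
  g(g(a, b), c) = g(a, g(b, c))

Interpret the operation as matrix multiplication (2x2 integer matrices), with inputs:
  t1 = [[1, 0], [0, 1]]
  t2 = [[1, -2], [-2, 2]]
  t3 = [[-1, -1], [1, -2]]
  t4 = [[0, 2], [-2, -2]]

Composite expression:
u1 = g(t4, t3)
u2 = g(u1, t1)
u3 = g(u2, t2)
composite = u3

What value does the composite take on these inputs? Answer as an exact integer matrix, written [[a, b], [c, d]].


[[10, -12], [-12, 12]]

g(t4, t3) = [[2, -4], [0, 6]]
g(g(t4, t3), t1) = [[2, -4], [0, 6]]
g(g(g(t4, t3), t1), t2) = [[10, -12], [-12, 12]]


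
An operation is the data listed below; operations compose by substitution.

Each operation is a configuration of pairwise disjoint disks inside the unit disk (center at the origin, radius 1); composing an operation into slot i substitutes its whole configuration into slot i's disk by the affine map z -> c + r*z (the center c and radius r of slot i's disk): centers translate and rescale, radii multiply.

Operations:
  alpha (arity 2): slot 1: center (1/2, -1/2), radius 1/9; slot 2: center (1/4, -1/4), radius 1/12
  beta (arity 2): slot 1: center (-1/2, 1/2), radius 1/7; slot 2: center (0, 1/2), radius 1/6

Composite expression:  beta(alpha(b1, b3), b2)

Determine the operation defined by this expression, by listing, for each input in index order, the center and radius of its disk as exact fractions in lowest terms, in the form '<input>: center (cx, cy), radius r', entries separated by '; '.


b1: center (-3/7, 3/7), radius 1/63; b2: center (0, 1/2), radius 1/6; b3: center (-13/28, 13/28), radius 1/84

Below beta, radii multiply path by path; the b-disk centers shift.
tracing b1 down its 2-map path: center (-3/7, 3/7), radius 1/63
tracing b3 down its 2-map path: center (-13/28, 13/28), radius 1/84
tracing b2 down its 1-map path: center (0, 1/2), radius 1/6


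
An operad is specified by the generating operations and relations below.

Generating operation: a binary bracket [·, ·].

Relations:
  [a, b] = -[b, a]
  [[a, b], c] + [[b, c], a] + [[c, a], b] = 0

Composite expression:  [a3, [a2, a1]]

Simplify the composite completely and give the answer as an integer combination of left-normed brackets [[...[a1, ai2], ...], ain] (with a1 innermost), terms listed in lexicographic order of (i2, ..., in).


[[a1, a2], a3]

Antisymmetry and Jacobi reduce to a1-anchored left-normed brackets.
Composite bracket: [a3, [a2, a1]]
Each bracket splits as ab - ba, giving 4 signed words (2^2 = 4).
Collect the words opening with a1:
  a1a2a3 (sign +1) contributes +[[a1, a2], a3]


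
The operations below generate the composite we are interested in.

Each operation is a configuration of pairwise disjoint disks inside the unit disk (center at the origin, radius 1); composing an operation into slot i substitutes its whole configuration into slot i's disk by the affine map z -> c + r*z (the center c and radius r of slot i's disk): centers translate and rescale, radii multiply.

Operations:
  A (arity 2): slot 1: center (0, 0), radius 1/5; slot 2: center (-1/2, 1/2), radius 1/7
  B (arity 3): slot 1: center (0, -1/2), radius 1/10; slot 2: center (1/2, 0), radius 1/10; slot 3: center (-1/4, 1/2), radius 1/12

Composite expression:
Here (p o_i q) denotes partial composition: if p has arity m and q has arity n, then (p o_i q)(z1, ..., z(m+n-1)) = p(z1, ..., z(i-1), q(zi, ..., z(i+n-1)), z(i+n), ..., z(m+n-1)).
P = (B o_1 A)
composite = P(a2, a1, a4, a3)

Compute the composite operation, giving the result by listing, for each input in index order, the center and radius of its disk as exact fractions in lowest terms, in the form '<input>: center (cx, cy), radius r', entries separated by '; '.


Only the slot chain above each a matters under B; compose those maps.
input a2: composing its 2 substitution steps yields center (0, -1/2), radius 1/50
input a1: composing its 2 substitution steps yields center (-1/20, -9/20), radius 1/70
input a4: composing its 1 substitution step yields center (1/2, 0), radius 1/10
input a3: composing its 1 substitution step yields center (-1/4, 1/2), radius 1/12

a1: center (-1/20, -9/20), radius 1/70; a2: center (0, -1/2), radius 1/50; a3: center (-1/4, 1/2), radius 1/12; a4: center (1/2, 0), radius 1/10


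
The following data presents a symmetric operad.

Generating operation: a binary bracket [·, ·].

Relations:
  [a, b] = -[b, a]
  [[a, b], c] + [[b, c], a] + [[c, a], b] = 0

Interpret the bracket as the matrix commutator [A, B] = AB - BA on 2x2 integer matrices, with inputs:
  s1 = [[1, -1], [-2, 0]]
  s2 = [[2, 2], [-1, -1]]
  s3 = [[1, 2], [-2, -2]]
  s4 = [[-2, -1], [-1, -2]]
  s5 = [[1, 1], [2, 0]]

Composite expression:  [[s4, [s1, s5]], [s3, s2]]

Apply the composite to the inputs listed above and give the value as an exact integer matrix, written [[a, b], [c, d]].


[s1, s5] = [[0, 2], [-4, 0]]
[s4, [s1, s5]] = [[6, 0], [0, -6]]
[s3, s2] = [[2, 0], [-3, -2]]
[[s4, [s1, s5]], [s3, s2]] = [[0, 0], [36, 0]]

[[0, 0], [36, 0]]


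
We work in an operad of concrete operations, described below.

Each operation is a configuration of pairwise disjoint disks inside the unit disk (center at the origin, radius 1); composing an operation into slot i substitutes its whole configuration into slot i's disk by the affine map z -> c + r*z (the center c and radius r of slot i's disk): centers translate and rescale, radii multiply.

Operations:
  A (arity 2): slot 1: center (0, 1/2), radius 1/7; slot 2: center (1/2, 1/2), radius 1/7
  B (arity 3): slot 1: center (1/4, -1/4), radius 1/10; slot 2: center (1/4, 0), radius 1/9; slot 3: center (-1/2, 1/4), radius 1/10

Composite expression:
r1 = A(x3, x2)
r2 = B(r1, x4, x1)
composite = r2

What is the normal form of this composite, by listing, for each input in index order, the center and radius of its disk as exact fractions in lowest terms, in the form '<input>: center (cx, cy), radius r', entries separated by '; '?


x1: center (-1/2, 1/4), radius 1/10; x2: center (3/10, -1/5), radius 1/70; x3: center (1/4, -1/5), radius 1/70; x4: center (1/4, 0), radius 1/9


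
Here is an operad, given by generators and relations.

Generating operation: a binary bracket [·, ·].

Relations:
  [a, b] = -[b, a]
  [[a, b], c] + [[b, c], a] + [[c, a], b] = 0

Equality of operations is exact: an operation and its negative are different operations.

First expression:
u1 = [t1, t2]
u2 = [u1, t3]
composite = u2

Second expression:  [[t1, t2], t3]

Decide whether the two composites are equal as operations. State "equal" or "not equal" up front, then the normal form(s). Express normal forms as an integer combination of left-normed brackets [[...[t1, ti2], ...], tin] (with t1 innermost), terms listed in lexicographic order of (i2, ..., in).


equal — both sides give [[t1, t2], t3]

Normal form of the first expression: [[t1, t2], t3]
Normal form of the second expression: [[t1, t2], t3]
Identical normal forms: equal.


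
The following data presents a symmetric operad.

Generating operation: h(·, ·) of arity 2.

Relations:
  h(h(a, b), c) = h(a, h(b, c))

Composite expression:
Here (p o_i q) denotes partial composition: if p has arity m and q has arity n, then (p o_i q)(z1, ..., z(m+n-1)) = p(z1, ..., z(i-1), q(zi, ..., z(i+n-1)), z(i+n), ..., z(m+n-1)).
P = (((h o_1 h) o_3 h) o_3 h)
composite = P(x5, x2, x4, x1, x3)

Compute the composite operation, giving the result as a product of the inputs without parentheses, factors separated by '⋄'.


x5 ⋄ x2 ⋄ x4 ⋄ x1 ⋄ x3

All parenthesizations of h agree; list the x-inputs left to right.
h(x5, x2) unparenthesizes to x5 ⋄ x2
h(x4, x1) unparenthesizes to x4 ⋄ x1
h(h(x4, x1), x3) unparenthesizes to x4 ⋄ x1 ⋄ x3
h(h(x5, x2), h(h(x4, x1), x3)) unparenthesizes to x5 ⋄ x2 ⋄ x4 ⋄ x1 ⋄ x3


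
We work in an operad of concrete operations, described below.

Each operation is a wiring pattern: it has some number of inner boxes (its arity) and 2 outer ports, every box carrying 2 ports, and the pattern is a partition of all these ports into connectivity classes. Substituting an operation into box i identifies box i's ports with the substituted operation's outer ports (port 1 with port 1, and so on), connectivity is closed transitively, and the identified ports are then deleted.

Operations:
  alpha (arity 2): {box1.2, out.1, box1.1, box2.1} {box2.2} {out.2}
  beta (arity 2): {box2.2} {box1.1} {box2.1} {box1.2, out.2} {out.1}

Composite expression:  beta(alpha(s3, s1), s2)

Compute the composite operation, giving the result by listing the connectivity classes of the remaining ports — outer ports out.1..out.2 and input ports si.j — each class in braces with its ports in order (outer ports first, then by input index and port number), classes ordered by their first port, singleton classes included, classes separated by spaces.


{out.1} {out.2} {s1.1, s3.1, s3.2} {s1.2} {s2.1} {s2.2}

Substituting into beta glues patterns; closure does the rest.
through alpha, on inputs (s3, s1): {out.1, s1.1, s3.1, s3.2} {out.2} {s1.2} (out.j = stage outer ports)
through beta, on inputs (s3, s1, s2): {out.1} {out.2} {s1.1, s3.1, s3.2} {s1.2} {s2.1} {s2.2} (out.j = stage outer ports)


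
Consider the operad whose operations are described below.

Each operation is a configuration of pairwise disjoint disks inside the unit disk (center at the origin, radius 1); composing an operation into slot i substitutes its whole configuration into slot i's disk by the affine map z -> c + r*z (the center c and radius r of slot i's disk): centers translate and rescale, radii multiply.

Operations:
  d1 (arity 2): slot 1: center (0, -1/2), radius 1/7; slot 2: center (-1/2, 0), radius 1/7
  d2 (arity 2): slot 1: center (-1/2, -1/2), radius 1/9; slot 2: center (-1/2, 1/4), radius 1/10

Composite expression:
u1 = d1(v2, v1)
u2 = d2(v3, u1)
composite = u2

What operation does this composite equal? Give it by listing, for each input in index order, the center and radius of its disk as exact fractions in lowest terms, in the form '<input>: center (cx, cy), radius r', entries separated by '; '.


v1: center (-11/20, 1/4), radius 1/70; v2: center (-1/2, 1/5), radius 1/70; v3: center (-1/2, -1/2), radius 1/9

Each v-disk chains the slot maps above it in d2; radii multiply.
tracing v3 down its 1-map path: center (-1/2, -1/2), radius 1/9
tracing v2 down its 2-map path: center (-1/2, 1/5), radius 1/70
tracing v1 down its 2-map path: center (-11/20, 1/4), radius 1/70


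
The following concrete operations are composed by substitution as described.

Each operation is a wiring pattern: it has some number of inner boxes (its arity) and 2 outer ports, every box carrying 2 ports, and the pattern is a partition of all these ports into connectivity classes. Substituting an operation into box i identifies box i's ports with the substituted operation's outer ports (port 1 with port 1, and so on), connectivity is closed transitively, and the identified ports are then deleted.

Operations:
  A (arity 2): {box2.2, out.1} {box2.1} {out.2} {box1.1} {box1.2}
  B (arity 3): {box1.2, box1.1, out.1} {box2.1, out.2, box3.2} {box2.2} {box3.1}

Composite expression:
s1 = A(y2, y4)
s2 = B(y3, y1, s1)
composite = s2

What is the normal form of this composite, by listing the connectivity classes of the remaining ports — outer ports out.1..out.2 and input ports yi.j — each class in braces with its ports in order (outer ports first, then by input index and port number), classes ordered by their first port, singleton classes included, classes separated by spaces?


{out.1, y3.1, y3.2} {out.2, y1.1} {y1.2} {y2.1} {y2.2} {y4.1} {y4.2}

Treat the ports identified at B as solder joints: merge, then drop.
stage A: inputs (y2, y4), connectivity {out.1, y4.2} {out.2} {y2.1} {y2.2} {y4.1}, out.j its boundary
stage B: inputs (y3, y1, y2, y4), connectivity {out.1, y3.1, y3.2} {out.2, y1.1} {y1.2} {y2.1} {y2.2} {y4.1} {y4.2}, out.j its boundary


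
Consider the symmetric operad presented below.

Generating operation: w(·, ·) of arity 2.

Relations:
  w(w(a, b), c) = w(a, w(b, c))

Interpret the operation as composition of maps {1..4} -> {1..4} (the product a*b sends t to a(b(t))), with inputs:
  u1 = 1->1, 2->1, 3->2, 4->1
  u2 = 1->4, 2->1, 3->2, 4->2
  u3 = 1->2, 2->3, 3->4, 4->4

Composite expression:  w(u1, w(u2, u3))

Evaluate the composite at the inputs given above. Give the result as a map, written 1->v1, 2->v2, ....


1->1, 2->1, 3->1, 4->1

w(u2, u3) = 1->1, 2->2, 3->2, 4->2
w(u1, w(u2, u3)) = 1->1, 2->1, 3->1, 4->1


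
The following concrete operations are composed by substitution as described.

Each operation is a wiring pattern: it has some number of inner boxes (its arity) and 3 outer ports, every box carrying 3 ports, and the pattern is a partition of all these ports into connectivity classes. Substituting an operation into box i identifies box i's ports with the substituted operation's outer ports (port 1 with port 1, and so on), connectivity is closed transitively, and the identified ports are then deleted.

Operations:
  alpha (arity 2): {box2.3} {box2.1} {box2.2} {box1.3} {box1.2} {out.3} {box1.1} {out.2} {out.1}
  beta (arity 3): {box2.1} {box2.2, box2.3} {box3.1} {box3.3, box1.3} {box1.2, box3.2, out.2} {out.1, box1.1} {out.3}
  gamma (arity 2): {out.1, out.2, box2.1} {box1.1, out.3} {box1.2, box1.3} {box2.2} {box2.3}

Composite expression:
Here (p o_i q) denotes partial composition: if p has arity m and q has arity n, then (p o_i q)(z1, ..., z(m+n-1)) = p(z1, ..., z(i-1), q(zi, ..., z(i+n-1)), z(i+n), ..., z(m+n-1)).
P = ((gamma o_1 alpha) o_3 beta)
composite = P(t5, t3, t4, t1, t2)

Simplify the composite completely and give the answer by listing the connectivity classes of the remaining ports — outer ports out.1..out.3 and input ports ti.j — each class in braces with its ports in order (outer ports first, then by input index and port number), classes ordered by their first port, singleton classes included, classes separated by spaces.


{out.1, out.2, t4.1} {out.3} {t1.1} {t1.2, t1.3} {t2.1} {t2.2, t4.2} {t2.3, t4.3} {t3.1} {t3.2} {t3.3} {t5.1} {t5.2} {t5.3}


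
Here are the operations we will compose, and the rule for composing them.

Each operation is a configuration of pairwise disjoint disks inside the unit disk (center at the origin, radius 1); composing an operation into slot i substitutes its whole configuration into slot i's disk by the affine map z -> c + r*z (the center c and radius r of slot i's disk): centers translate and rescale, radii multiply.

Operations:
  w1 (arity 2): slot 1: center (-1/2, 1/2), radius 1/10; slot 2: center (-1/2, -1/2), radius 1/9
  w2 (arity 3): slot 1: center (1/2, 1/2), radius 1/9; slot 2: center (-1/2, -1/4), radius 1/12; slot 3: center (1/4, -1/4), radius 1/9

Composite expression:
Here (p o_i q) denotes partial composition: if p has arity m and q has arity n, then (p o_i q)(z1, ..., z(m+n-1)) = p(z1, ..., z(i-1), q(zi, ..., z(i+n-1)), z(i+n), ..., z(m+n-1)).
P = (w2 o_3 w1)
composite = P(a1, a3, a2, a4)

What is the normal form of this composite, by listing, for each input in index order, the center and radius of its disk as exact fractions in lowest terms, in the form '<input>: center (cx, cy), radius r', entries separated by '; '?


a1: center (1/2, 1/2), radius 1/9; a2: center (7/36, -7/36), radius 1/90; a3: center (-1/2, -1/4), radius 1/12; a4: center (7/36, -11/36), radius 1/81

Nesting under w2 composes maps z -> c + r*z down each a-path.
tracing a1 down its 1-map path: center (1/2, 1/2), radius 1/9
tracing a3 down its 1-map path: center (-1/2, -1/4), radius 1/12
tracing a2 down its 2-map path: center (7/36, -7/36), radius 1/90
tracing a4 down its 2-map path: center (7/36, -11/36), radius 1/81


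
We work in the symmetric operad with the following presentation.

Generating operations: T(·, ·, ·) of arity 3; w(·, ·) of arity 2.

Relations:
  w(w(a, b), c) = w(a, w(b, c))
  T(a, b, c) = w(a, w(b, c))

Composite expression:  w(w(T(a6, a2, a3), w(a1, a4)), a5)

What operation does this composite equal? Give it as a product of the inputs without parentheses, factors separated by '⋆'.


a6 ⋆ a2 ⋆ a3 ⋆ a1 ⋆ a4 ⋆ a5


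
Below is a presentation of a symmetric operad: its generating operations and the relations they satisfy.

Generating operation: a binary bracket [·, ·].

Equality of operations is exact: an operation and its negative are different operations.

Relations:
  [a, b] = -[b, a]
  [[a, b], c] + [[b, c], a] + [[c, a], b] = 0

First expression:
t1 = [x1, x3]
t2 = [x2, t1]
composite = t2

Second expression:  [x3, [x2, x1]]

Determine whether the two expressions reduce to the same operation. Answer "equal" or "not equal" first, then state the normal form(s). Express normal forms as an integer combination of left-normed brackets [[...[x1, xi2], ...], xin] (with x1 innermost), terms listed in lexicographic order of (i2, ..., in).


The first composite normalizes to -[[x1, x3], x2]
The second composite normalizes to [[x1, x2], x3]
The normal forms differ: not equal.

not equal — first -[[x1, x3], x2], second [[x1, x2], x3]


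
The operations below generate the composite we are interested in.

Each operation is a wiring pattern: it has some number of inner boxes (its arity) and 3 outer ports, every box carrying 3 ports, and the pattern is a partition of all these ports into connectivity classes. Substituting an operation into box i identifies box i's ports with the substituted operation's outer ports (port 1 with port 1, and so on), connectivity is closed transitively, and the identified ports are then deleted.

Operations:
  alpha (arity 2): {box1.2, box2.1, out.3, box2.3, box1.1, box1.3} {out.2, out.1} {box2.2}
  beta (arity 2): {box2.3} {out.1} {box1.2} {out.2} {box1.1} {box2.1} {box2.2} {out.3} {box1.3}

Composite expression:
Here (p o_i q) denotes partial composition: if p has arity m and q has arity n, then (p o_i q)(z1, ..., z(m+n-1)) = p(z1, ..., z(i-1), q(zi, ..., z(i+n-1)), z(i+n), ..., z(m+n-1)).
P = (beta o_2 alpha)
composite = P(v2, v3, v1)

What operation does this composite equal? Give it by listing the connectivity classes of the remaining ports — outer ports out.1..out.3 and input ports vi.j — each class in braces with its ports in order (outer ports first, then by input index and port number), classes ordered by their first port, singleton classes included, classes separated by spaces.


{out.1} {out.2} {out.3} {v1.1, v1.3, v3.1, v3.2, v3.3} {v1.2} {v2.1} {v2.2} {v2.3}

Treat the ports identified at beta as solder joints: merge, then drop.
composing alpha on (v3, v1), with out.j its own outer ports: {out.1, out.2} {out.3, v1.1, v1.3, v3.1, v3.2, v3.3} {v1.2}
composing beta on (v2, v3, v1), with out.j its own outer ports: {out.1} {out.2} {out.3} {v1.1, v1.3, v3.1, v3.2, v3.3} {v1.2} {v2.1} {v2.2} {v2.3}


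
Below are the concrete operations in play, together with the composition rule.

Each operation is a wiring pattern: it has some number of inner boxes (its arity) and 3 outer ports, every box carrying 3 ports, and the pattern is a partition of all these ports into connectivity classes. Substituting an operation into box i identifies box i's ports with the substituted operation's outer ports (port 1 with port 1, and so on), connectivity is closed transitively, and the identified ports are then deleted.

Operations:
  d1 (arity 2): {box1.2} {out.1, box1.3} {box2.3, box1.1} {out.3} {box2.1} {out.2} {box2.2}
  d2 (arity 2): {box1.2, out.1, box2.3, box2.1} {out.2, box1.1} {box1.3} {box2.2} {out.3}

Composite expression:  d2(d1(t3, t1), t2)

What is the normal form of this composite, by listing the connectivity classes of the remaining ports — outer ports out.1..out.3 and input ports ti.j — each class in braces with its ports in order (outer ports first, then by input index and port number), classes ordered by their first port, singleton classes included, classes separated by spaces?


Connectivity passes through glued d2-boundaries; trace each wire chain.
through d1, on inputs (t3, t1): {out.1, t3.3} {out.2} {out.3} {t1.1} {t1.2} {t1.3, t3.1} {t3.2} (out.j = stage outer ports)
through d2, on inputs (t3, t1, t2): {out.1, t2.1, t2.3} {out.2, t3.3} {out.3} {t1.1} {t1.2} {t1.3, t3.1} {t2.2} {t3.2} (out.j = stage outer ports)

{out.1, t2.1, t2.3} {out.2, t3.3} {out.3} {t1.1} {t1.2} {t1.3, t3.1} {t2.2} {t3.2}


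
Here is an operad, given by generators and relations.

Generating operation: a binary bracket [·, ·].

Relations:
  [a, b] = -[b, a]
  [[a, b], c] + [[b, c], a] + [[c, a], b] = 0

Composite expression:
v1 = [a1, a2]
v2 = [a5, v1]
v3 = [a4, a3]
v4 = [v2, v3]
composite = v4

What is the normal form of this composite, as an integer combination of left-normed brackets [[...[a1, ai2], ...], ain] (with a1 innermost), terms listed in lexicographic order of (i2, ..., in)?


In the tensor algebra, words opening a1 carry the a1-anchored form.
Composite bracket: [[a5, [a1, a2]], [a4, a3]]
Under [a, b] = ab - ba we get 16 signed associative words (2^4 = 16).
Words beginning with a1 determine it all:
  sign of a1a2a5a3a4 is +1, so it contributes +[[[[a1, a2], a5], a3], a4]
  sign of a1a2a5a4a3 is -1, so it contributes -[[[[a1, a2], a5], a4], a3]

[[[[a1, a2], a5], a3], a4] - [[[[a1, a2], a5], a4], a3]


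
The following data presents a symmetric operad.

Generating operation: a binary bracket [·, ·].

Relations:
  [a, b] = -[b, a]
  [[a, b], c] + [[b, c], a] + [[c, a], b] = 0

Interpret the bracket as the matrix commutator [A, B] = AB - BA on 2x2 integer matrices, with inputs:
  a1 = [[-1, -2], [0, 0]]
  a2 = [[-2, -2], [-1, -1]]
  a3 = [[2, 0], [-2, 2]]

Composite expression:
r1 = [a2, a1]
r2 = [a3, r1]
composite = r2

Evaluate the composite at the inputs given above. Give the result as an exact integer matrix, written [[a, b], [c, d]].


[[0, 0], [8, 0]]

[a2, a1] = [[-2, 0], [1, 2]]
[a3, [a2, a1]] = [[0, 0], [8, 0]]


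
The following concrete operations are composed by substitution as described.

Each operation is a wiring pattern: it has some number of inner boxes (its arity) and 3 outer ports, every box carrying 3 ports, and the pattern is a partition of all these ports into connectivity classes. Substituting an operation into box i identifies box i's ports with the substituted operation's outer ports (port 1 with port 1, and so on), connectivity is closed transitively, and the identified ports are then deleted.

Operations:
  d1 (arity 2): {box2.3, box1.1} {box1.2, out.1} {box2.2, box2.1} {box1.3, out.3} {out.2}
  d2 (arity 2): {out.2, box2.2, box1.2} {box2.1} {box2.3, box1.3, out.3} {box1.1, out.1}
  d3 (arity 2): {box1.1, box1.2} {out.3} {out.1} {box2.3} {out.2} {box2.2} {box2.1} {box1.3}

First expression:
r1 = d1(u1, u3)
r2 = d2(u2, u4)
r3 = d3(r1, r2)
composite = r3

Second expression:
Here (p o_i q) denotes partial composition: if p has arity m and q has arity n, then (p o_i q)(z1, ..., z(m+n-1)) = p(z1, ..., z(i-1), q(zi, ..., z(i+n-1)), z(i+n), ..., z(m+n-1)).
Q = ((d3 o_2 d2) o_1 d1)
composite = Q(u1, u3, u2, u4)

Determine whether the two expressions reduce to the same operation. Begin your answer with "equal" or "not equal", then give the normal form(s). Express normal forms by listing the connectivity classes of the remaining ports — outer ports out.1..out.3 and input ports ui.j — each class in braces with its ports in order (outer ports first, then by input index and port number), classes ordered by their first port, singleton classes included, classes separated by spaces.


equal; the common form is {out.1} {out.2} {out.3} {u1.1, u3.3} {u1.2} {u1.3} {u2.1} {u2.2, u4.2} {u2.3, u4.3} {u3.1, u3.2} {u4.1}

Normal form of the first expression: {out.1} {out.2} {out.3} {u1.1, u3.3} {u1.2} {u1.3} {u2.1} {u2.2, u4.2} {u2.3, u4.3} {u3.1, u3.2} {u4.1}
Normal form of the second expression: {out.1} {out.2} {out.3} {u1.1, u3.3} {u1.2} {u1.3} {u2.1} {u2.2, u4.2} {u2.3, u4.3} {u3.1, u3.2} {u4.1}
One common form — equal.


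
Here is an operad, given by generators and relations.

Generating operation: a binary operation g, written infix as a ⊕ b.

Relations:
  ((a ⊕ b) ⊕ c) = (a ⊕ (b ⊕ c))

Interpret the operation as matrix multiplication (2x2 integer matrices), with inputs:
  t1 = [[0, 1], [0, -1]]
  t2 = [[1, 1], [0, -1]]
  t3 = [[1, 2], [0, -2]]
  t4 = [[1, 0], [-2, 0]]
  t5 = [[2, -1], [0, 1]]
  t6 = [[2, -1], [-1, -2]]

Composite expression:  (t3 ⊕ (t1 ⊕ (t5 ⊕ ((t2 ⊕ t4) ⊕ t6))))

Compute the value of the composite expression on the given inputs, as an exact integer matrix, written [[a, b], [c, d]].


(t2 ⊕ t4) = [[-1, 0], [2, 0]]
((t2 ⊕ t4) ⊕ t6) = [[-2, 1], [4, -2]]
(t5 ⊕ ((t2 ⊕ t4) ⊕ t6)) = [[-8, 4], [4, -2]]
(t1 ⊕ (t5 ⊕ ((t2 ⊕ t4) ⊕ t6))) = [[4, -2], [-4, 2]]
(t3 ⊕ (t1 ⊕ (t5 ⊕ ((t2 ⊕ t4) ⊕ t6)))) = [[-4, 2], [8, -4]]

[[-4, 2], [8, -4]]


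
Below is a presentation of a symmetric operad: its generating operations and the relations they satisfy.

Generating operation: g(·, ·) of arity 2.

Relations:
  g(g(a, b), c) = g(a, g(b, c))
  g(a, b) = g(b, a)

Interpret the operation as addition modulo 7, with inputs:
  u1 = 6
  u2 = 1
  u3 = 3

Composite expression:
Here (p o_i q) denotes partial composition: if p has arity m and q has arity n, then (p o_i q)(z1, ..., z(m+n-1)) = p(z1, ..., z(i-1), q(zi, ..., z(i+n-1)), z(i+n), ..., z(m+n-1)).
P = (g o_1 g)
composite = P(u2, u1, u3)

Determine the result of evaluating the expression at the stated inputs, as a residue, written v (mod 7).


g(u2, u1) = 0
g(g(u2, u1), u3) = 3

3 (mod 7)


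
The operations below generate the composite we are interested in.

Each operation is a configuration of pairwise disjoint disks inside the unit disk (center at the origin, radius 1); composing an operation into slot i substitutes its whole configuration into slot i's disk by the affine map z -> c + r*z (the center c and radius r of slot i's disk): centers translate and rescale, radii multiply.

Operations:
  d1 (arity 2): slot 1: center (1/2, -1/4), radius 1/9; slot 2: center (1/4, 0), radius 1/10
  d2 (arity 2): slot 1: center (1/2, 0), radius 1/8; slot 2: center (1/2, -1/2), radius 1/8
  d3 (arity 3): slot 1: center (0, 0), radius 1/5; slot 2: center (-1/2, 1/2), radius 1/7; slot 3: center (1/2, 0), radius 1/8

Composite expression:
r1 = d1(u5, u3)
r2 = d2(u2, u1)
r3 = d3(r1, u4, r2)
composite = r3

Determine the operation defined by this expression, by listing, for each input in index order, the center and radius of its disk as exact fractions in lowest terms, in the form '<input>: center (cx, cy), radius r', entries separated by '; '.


u1: center (9/16, -1/16), radius 1/64; u2: center (9/16, 0), radius 1/64; u3: center (1/20, 0), radius 1/50; u4: center (-1/2, 1/2), radius 1/7; u5: center (1/10, -1/20), radius 1/45

Nesting under d3 composes maps z -> c + r*z down each u-path.
input u5: applying the 2 nested substitutions gives center (1/10, -1/20), radius 1/45
input u3: applying the 2 nested substitutions gives center (1/20, 0), radius 1/50
input u4: applying the 1 nested substitution gives center (-1/2, 1/2), radius 1/7
input u2: applying the 2 nested substitutions gives center (9/16, 0), radius 1/64
input u1: applying the 2 nested substitutions gives center (9/16, -1/16), radius 1/64


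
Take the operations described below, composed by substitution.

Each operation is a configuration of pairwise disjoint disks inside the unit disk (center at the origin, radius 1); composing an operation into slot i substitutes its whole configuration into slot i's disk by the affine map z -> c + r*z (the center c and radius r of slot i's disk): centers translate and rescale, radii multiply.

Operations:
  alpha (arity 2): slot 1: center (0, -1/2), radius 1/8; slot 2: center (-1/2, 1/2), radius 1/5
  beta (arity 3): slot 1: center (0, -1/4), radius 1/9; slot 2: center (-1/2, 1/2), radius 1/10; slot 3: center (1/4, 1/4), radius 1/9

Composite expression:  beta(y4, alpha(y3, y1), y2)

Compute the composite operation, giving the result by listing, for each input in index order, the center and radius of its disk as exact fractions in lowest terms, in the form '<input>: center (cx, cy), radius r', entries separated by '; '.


y1: center (-11/20, 11/20), radius 1/50; y2: center (1/4, 1/4), radius 1/9; y3: center (-1/2, 9/20), radius 1/80; y4: center (0, -1/4), radius 1/9


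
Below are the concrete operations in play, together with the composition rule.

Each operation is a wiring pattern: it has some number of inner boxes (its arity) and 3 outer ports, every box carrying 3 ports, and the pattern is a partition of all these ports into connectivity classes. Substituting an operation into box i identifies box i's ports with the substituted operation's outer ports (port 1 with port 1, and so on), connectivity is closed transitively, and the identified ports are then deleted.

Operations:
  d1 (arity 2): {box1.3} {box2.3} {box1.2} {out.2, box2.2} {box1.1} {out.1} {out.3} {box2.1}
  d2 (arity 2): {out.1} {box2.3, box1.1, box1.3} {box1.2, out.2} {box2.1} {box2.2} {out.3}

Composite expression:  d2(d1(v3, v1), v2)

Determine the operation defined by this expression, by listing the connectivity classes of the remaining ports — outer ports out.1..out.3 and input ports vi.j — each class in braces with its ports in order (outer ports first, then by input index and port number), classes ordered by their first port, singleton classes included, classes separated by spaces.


After gluing at d2, chains via deleted ports link the v-ports.
d1 over (v3, v1) gives {out.1} {out.2, v1.2} {out.3} {v1.1} {v1.3} {v3.1} {v3.2} {v3.3}, out.j being that stage's outer ports
d2 over (v3, v1, v2) gives {out.1} {out.2, v1.2} {out.3} {v1.1} {v1.3} {v2.1} {v2.2} {v2.3} {v3.1} {v3.2} {v3.3}, out.j being that stage's outer ports

{out.1} {out.2, v1.2} {out.3} {v1.1} {v1.3} {v2.1} {v2.2} {v2.3} {v3.1} {v3.2} {v3.3}


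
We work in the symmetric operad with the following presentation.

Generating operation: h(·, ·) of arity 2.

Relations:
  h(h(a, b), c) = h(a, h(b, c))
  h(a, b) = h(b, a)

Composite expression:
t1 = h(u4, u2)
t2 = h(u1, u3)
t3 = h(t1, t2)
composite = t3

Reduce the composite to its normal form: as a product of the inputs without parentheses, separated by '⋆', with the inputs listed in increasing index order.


u1 ⋆ u2 ⋆ u3 ⋆ u4

Any arrangement under h is one operation, so sort the u-inputs.
h(u4, u2) flattens to u4 ⋆ u2
h(u1, u3) flattens to u1 ⋆ u3
h(h(u4, u2), h(u1, u3)) flattens to u4 ⋆ u2 ⋆ u1 ⋆ u3
rearranged into index order: u1 ⋆ u2 ⋆ u3 ⋆ u4


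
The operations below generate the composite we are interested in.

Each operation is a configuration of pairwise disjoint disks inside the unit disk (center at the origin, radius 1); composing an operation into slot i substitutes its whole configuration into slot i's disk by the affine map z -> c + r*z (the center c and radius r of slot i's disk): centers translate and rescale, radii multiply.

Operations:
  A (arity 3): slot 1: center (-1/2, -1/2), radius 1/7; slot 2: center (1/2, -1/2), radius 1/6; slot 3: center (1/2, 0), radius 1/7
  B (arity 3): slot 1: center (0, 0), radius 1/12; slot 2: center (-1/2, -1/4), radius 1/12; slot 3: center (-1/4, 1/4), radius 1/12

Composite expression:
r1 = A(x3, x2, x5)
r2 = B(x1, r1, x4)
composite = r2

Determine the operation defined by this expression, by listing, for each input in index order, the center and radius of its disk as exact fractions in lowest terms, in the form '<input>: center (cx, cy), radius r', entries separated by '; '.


x1: center (0, 0), radius 1/12; x2: center (-11/24, -7/24), radius 1/72; x3: center (-13/24, -7/24), radius 1/84; x4: center (-1/4, 1/4), radius 1/12; x5: center (-11/24, -1/4), radius 1/84


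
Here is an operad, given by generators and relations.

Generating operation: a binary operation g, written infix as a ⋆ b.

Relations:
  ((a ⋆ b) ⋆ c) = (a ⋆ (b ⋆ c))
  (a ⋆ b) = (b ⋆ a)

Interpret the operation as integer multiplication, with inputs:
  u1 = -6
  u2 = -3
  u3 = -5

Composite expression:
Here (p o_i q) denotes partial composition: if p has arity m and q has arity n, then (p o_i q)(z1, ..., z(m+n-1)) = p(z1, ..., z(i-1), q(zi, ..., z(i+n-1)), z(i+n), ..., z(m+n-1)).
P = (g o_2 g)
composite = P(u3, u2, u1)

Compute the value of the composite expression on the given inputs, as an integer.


(u2 ⋆ u1) = 18
(u3 ⋆ (u2 ⋆ u1)) = -90

-90


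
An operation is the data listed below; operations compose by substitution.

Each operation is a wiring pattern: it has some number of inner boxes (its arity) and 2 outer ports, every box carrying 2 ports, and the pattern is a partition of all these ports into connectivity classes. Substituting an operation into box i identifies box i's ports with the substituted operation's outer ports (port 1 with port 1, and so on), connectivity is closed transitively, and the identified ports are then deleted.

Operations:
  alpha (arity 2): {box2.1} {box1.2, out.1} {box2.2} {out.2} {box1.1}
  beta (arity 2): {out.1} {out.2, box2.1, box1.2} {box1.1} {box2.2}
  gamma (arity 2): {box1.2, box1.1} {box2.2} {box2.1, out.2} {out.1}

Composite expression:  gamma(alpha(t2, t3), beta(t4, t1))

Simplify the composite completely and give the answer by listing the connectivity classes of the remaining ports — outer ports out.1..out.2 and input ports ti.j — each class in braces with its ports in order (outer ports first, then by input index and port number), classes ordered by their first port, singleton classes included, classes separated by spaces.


{out.1} {out.2} {t1.1, t4.2} {t1.2} {t2.1} {t2.2} {t3.1} {t3.2} {t4.1}


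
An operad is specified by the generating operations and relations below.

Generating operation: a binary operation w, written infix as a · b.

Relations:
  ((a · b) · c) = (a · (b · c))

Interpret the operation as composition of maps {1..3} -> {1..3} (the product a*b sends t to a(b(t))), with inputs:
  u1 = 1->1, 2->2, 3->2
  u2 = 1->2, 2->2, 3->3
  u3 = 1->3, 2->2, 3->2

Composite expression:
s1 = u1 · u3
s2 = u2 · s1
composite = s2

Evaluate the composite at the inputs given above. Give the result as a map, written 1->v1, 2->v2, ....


(u1 · u3) = 1->2, 2->2, 3->2
(u2 · (u1 · u3)) = 1->2, 2->2, 3->2

1->2, 2->2, 3->2


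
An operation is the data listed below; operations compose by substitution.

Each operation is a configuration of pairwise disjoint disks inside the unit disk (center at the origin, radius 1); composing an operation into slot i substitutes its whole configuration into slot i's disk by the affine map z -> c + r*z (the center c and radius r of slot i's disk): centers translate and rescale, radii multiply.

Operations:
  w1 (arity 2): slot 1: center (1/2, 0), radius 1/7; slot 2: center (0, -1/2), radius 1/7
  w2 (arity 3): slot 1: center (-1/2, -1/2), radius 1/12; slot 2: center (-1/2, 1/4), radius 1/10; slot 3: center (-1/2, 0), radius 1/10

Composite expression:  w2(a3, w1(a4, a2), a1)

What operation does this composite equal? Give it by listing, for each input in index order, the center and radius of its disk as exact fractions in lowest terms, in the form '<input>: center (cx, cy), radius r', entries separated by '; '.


a1: center (-1/2, 0), radius 1/10; a2: center (-1/2, 1/5), radius 1/70; a3: center (-1/2, -1/2), radius 1/12; a4: center (-9/20, 1/4), radius 1/70

Nesting under w2 composes maps z -> c + r*z down each a-path.
tracing a3 down its 1-map path: center (-1/2, -1/2), radius 1/12
tracing a4 down its 2-map path: center (-9/20, 1/4), radius 1/70
tracing a2 down its 2-map path: center (-1/2, 1/5), radius 1/70
tracing a1 down its 1-map path: center (-1/2, 0), radius 1/10


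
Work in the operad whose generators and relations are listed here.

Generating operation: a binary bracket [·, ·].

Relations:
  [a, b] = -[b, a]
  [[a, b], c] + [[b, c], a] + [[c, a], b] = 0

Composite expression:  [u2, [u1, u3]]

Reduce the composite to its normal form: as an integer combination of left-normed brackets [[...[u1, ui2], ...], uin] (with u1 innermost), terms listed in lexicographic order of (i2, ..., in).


Skip Jacobi rewriting: expand, keep u1-initial words, read off terms.
Composite bracket: [u2, [u1, u3]]
Applying ab - ba throughout gives 4 signed words (2^2 = 4).
Only words starting with u1 matter:
  word u1u3u2 has sign -1, contributing -[[u1, u3], u2]

-[[u1, u3], u2]


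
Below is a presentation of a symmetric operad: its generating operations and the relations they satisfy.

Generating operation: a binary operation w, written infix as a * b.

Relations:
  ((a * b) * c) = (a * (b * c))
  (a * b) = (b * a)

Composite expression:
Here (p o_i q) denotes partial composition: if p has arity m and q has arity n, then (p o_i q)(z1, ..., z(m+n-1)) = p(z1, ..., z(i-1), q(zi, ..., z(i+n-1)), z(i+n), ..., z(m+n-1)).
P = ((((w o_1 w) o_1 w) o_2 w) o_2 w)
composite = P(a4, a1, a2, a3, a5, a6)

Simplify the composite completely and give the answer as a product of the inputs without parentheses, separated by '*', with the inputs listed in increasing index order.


a1 * a2 * a3 * a4 * a5 * a6

With w associative and commutative, the a-input set is all that matters.
(a1 * a2) flattens to a1 * a2
((a1 * a2) * a3) flattens to a1 * a2 * a3
(a4 * ((a1 * a2) * a3)) flattens to a4 * a1 * a2 * a3
((a4 * ((a1 * a2) * a3)) * a5) flattens to a4 * a1 * a2 * a3 * a5
(((a4 * ((a1 * a2) * a3)) * a5) * a6) flattens to a4 * a1 * a2 * a3 * a5 * a6
sorting the factors by input index: a1 * a2 * a3 * a4 * a5 * a6


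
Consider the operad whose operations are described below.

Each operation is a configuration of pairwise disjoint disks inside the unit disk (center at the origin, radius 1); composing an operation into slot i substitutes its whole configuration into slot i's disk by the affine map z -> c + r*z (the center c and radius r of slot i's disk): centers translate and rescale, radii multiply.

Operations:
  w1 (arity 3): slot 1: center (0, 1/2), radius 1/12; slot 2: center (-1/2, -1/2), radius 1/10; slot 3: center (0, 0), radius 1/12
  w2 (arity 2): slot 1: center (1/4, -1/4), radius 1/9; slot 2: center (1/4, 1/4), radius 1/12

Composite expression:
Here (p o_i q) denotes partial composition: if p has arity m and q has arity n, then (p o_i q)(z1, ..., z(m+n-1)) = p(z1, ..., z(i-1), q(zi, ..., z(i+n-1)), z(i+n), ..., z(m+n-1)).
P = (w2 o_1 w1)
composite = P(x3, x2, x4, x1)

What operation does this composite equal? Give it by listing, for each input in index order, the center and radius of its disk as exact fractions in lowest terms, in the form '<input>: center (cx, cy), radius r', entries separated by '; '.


Follow each x-input down from w2: c' goes to c + r*c', radius to r*r'.
input x3: composing its 2 substitution steps yields center (1/4, -7/36), radius 1/108
input x2: composing its 2 substitution steps yields center (7/36, -11/36), radius 1/90
input x4: composing its 2 substitution steps yields center (1/4, -1/4), radius 1/108
input x1: composing its 1 substitution step yields center (1/4, 1/4), radius 1/12

x1: center (1/4, 1/4), radius 1/12; x2: center (7/36, -11/36), radius 1/90; x3: center (1/4, -7/36), radius 1/108; x4: center (1/4, -1/4), radius 1/108


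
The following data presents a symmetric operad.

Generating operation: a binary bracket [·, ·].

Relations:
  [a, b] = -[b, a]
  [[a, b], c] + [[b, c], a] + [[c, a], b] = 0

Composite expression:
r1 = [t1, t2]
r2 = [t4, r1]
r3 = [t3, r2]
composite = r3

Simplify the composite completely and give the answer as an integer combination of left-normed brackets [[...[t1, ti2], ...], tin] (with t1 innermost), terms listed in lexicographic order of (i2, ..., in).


Antisymmetry and Jacobi reduce to t1-anchored left-normed brackets.
Composite bracket: [t3, [t4, [t1, t2]]]
Applying ab - ba throughout gives 8 signed words (2^3 = 8).
Only words starting with t1 matter:
  t1t2t4t3 appears with sign +1, giving the term +[[[t1, t2], t4], t3]

[[[t1, t2], t4], t3]


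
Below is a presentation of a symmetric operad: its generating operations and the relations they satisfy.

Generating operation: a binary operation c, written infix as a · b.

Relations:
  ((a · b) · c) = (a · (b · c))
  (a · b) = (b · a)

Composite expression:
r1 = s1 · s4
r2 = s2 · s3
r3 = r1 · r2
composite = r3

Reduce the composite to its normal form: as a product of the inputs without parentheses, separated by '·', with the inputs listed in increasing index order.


With c associative and commutative, the s-input set is all that matters.
(s1 · s4) reduces to s1 · s4
(s2 · s3) reduces to s2 · s3
((s1 · s4) · (s2 · s3)) reduces to s1 · s4 · s2 · s3
commutativity sorts the factors: s1 · s2 · s3 · s4

s1 · s2 · s3 · s4
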